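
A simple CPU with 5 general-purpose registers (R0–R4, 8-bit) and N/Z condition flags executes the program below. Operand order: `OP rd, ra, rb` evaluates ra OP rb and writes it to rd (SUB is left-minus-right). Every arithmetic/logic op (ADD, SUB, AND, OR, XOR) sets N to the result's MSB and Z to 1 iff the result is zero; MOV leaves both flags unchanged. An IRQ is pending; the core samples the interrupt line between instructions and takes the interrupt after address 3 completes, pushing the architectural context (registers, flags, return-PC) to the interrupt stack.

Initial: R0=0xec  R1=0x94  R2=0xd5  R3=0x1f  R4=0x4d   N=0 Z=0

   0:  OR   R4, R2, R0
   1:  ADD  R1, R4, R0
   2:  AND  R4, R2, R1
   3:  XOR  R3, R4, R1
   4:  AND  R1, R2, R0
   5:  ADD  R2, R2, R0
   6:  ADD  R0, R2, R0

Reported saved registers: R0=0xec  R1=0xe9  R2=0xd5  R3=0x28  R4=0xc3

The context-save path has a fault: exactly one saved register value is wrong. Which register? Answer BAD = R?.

BAD = R4

after  0: R0=0xec R1=0x94 R2=0xd5 R3=0x1f R4=0xfd  N=1 Z=0
after  1: R0=0xec R1=0xe9 R2=0xd5 R3=0x1f R4=0xfd  N=1 Z=0
after  2: R0=0xec R1=0xe9 R2=0xd5 R3=0x1f R4=0xc1  N=1 Z=0
after  3: R0=0xec R1=0xe9 R2=0xd5 R3=0x28 R4=0xc1  N=0 Z=0
-- IRQ taken; context saved, return-PC = 4 --
mismatch: R4: reported 0xc3 vs actual 0xc1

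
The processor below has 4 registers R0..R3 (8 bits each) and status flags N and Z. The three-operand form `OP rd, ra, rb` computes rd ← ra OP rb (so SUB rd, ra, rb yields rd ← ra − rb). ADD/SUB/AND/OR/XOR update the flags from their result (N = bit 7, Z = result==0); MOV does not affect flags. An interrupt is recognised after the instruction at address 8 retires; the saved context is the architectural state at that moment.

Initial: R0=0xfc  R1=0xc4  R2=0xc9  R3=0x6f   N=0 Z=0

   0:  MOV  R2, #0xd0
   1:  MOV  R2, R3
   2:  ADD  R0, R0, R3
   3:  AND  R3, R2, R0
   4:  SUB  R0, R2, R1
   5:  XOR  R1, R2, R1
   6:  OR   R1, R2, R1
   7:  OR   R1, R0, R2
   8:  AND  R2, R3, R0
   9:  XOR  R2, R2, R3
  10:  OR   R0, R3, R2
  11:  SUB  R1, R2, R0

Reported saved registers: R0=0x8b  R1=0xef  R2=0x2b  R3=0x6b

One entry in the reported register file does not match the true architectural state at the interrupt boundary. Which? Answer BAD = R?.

after  0: R0=0xfc R1=0xc4 R2=0xd0 R3=0x6f  N=0 Z=0
after  1: R0=0xfc R1=0xc4 R2=0x6f R3=0x6f  N=0 Z=0
after  2: R0=0x6b R1=0xc4 R2=0x6f R3=0x6f  N=0 Z=0
after  3: R0=0x6b R1=0xc4 R2=0x6f R3=0x6b  N=0 Z=0
after  4: R0=0xab R1=0xc4 R2=0x6f R3=0x6b  N=1 Z=0
after  5: R0=0xab R1=0xab R2=0x6f R3=0x6b  N=1 Z=0
after  6: R0=0xab R1=0xef R2=0x6f R3=0x6b  N=1 Z=0
after  7: R0=0xab R1=0xef R2=0x6f R3=0x6b  N=1 Z=0
after  8: R0=0xab R1=0xef R2=0x2b R3=0x6b  N=0 Z=0
-- IRQ taken; context saved, return-PC = 9 --
mismatch: R0: reported 0x8b vs actual 0xab

BAD = R0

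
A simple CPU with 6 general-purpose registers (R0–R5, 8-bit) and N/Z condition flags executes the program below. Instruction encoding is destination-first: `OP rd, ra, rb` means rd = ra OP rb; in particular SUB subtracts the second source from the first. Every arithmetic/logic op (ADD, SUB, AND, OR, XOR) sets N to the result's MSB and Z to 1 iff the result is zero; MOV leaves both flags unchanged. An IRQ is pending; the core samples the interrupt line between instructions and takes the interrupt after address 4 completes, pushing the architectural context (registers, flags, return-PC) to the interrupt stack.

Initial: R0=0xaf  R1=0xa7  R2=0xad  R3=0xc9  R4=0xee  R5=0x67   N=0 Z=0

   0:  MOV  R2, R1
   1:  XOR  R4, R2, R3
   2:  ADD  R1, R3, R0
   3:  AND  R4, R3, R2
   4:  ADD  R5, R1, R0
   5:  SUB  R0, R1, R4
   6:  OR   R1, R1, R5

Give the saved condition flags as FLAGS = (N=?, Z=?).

after  0: R0=0xaf R1=0xa7 R2=0xa7 R3=0xc9 R4=0xee R5=0x67  N=0 Z=0
after  1: R0=0xaf R1=0xa7 R2=0xa7 R3=0xc9 R4=0x6e R5=0x67  N=0 Z=0
after  2: R0=0xaf R1=0x78 R2=0xa7 R3=0xc9 R4=0x6e R5=0x67  N=0 Z=0
after  3: R0=0xaf R1=0x78 R2=0xa7 R3=0xc9 R4=0x81 R5=0x67  N=1 Z=0
after  4: R0=0xaf R1=0x78 R2=0xa7 R3=0xc9 R4=0x81 R5=0x27  N=0 Z=0
-- IRQ taken; context saved, return-PC = 5 --

FLAGS = (N=0, Z=0)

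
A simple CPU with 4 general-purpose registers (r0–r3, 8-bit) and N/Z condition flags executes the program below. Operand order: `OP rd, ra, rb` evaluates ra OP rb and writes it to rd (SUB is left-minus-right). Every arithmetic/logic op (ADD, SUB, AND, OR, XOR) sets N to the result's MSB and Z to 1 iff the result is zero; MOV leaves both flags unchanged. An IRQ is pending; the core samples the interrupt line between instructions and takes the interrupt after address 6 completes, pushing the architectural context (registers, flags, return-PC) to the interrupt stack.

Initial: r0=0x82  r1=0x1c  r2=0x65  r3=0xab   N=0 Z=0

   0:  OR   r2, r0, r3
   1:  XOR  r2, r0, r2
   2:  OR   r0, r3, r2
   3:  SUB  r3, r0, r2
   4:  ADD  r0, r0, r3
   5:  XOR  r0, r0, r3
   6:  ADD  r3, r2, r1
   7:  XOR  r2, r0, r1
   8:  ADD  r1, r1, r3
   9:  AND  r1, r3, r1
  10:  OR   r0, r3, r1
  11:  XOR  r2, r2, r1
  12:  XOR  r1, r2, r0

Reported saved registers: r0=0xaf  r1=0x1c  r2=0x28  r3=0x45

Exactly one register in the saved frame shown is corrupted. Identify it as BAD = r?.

BAD = r2

after  0: r0=0x82 r1=0x1c r2=0xab r3=0xab  N=1 Z=0
after  1: r0=0x82 r1=0x1c r2=0x29 r3=0xab  N=0 Z=0
after  2: r0=0xab r1=0x1c r2=0x29 r3=0xab  N=1 Z=0
after  3: r0=0xab r1=0x1c r2=0x29 r3=0x82  N=1 Z=0
after  4: r0=0x2d r1=0x1c r2=0x29 r3=0x82  N=0 Z=0
after  5: r0=0xaf r1=0x1c r2=0x29 r3=0x82  N=1 Z=0
after  6: r0=0xaf r1=0x1c r2=0x29 r3=0x45  N=0 Z=0
-- IRQ taken; context saved, return-PC = 7 --
mismatch: r2: reported 0x28 vs actual 0x29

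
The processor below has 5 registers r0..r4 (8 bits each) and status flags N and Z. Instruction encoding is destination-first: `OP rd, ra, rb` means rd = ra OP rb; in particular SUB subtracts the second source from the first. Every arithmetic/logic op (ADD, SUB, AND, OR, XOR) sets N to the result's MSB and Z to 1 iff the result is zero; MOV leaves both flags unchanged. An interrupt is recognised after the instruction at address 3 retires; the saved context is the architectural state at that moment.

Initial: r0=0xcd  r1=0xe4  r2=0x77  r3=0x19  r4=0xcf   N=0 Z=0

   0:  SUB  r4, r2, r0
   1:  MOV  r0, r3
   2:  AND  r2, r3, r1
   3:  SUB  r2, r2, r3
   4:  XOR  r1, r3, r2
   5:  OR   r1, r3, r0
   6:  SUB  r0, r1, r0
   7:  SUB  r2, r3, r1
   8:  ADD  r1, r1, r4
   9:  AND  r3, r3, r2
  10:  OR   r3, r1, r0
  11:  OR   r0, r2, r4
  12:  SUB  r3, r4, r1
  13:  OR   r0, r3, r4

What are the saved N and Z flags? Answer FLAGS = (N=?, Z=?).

FLAGS = (N=1, Z=0)

after  0: r0=0xcd r1=0xe4 r2=0x77 r3=0x19 r4=0xaa  N=1 Z=0
after  1: r0=0x19 r1=0xe4 r2=0x77 r3=0x19 r4=0xaa  N=1 Z=0
after  2: r0=0x19 r1=0xe4 r2=0x00 r3=0x19 r4=0xaa  N=0 Z=1
after  3: r0=0x19 r1=0xe4 r2=0xe7 r3=0x19 r4=0xaa  N=1 Z=0
-- IRQ taken; context saved, return-PC = 4 --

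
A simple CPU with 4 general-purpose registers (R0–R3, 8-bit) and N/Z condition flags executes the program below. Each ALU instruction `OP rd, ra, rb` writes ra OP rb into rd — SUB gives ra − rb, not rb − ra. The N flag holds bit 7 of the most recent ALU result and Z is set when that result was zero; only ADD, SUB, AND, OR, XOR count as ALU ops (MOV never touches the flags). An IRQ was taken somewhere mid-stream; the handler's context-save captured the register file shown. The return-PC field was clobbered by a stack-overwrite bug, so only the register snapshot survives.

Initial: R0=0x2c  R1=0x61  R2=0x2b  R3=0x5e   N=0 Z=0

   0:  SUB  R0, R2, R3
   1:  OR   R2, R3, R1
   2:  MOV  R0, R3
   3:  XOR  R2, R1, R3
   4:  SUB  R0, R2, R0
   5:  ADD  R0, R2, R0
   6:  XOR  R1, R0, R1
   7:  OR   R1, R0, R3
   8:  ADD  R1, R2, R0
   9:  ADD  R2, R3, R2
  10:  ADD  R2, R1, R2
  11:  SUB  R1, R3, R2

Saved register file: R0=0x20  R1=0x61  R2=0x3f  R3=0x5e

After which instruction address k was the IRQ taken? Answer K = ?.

K = 5

after  0: R0=0xcd R1=0x61 R2=0x2b R3=0x5e  N=1 Z=0
after  1: R0=0xcd R1=0x61 R2=0x7f R3=0x5e  N=0 Z=0
after  2: R0=0x5e R1=0x61 R2=0x7f R3=0x5e  N=0 Z=0
after  3: R0=0x5e R1=0x61 R2=0x3f R3=0x5e  N=0 Z=0
after  4: R0=0xe1 R1=0x61 R2=0x3f R3=0x5e  N=1 Z=0
after  5: R0=0x20 R1=0x61 R2=0x3f R3=0x5e  N=0 Z=0
-- IRQ taken; context saved, return-PC = 6 --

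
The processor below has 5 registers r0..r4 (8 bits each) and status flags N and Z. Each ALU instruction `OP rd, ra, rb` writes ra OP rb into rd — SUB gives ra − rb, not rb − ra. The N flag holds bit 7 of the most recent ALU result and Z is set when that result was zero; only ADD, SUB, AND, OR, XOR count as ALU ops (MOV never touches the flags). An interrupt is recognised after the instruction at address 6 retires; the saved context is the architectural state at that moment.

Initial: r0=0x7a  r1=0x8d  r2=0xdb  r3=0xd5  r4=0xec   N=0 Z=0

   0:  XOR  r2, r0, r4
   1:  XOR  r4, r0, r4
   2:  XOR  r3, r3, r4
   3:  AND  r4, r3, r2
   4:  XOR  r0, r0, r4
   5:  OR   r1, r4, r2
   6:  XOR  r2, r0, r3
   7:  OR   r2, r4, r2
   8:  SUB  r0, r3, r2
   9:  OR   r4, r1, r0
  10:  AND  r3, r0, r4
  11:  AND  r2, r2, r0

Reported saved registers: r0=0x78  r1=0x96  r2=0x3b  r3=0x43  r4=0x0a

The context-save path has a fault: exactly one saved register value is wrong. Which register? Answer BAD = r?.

BAD = r4

after  0: r0=0x7a r1=0x8d r2=0x96 r3=0xd5 r4=0xec  N=1 Z=0
after  1: r0=0x7a r1=0x8d r2=0x96 r3=0xd5 r4=0x96  N=1 Z=0
after  2: r0=0x7a r1=0x8d r2=0x96 r3=0x43 r4=0x96  N=0 Z=0
after  3: r0=0x7a r1=0x8d r2=0x96 r3=0x43 r4=0x02  N=0 Z=0
after  4: r0=0x78 r1=0x8d r2=0x96 r3=0x43 r4=0x02  N=0 Z=0
after  5: r0=0x78 r1=0x96 r2=0x96 r3=0x43 r4=0x02  N=1 Z=0
after  6: r0=0x78 r1=0x96 r2=0x3b r3=0x43 r4=0x02  N=0 Z=0
-- IRQ taken; context saved, return-PC = 7 --
mismatch: r4: reported 0x0a vs actual 0x02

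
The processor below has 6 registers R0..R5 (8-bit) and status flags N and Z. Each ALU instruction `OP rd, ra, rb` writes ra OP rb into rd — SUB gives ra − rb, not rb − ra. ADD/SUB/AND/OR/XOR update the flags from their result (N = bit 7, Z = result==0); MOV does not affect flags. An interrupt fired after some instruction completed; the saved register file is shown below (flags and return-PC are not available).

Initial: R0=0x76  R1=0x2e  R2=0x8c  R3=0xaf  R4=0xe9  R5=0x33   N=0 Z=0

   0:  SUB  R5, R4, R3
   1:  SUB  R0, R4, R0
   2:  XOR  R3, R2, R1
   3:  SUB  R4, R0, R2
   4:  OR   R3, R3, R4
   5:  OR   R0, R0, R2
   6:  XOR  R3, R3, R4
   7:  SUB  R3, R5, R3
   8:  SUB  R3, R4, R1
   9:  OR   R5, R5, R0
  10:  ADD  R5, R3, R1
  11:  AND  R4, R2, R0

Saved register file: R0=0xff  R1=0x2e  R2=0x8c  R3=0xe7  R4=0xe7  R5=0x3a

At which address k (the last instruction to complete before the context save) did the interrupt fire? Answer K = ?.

after  0: R0=0x76 R1=0x2e R2=0x8c R3=0xaf R4=0xe9 R5=0x3a  N=0 Z=0
after  1: R0=0x73 R1=0x2e R2=0x8c R3=0xaf R4=0xe9 R5=0x3a  N=0 Z=0
after  2: R0=0x73 R1=0x2e R2=0x8c R3=0xa2 R4=0xe9 R5=0x3a  N=1 Z=0
after  3: R0=0x73 R1=0x2e R2=0x8c R3=0xa2 R4=0xe7 R5=0x3a  N=1 Z=0
after  4: R0=0x73 R1=0x2e R2=0x8c R3=0xe7 R4=0xe7 R5=0x3a  N=1 Z=0
after  5: R0=0xff R1=0x2e R2=0x8c R3=0xe7 R4=0xe7 R5=0x3a  N=1 Z=0
-- IRQ taken; context saved, return-PC = 6 --

K = 5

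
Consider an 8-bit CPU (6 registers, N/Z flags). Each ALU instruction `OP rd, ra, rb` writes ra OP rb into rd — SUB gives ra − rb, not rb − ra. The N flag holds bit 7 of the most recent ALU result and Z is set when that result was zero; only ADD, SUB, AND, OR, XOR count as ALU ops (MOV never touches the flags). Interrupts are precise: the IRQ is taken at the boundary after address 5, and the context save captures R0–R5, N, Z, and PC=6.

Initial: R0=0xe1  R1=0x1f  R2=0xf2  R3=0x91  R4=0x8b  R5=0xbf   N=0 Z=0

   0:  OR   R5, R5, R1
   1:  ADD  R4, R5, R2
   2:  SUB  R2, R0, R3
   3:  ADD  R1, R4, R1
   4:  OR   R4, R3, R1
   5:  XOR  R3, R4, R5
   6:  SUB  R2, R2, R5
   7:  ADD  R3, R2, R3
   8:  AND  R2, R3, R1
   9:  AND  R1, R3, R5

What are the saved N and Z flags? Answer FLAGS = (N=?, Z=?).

after  0: R0=0xe1 R1=0x1f R2=0xf2 R3=0x91 R4=0x8b R5=0xbf  N=1 Z=0
after  1: R0=0xe1 R1=0x1f R2=0xf2 R3=0x91 R4=0xb1 R5=0xbf  N=1 Z=0
after  2: R0=0xe1 R1=0x1f R2=0x50 R3=0x91 R4=0xb1 R5=0xbf  N=0 Z=0
after  3: R0=0xe1 R1=0xd0 R2=0x50 R3=0x91 R4=0xb1 R5=0xbf  N=1 Z=0
after  4: R0=0xe1 R1=0xd0 R2=0x50 R3=0x91 R4=0xd1 R5=0xbf  N=1 Z=0
after  5: R0=0xe1 R1=0xd0 R2=0x50 R3=0x6e R4=0xd1 R5=0xbf  N=0 Z=0
-- IRQ taken; context saved, return-PC = 6 --

FLAGS = (N=0, Z=0)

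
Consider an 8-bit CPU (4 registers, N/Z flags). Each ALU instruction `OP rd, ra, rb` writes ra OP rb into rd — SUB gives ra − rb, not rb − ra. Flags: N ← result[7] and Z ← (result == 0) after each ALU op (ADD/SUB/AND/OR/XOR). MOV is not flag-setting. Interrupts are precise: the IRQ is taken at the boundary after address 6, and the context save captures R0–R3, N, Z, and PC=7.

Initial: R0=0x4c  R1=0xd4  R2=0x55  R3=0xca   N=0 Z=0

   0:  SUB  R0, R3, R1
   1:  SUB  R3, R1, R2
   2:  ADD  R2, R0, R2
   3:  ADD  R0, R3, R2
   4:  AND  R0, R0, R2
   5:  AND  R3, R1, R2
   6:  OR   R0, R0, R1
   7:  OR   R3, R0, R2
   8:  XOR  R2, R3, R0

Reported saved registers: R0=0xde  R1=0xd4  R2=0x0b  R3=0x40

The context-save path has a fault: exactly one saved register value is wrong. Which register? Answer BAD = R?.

BAD = R2

after  0: R0=0xf6 R1=0xd4 R2=0x55 R3=0xca  N=1 Z=0
after  1: R0=0xf6 R1=0xd4 R2=0x55 R3=0x7f  N=0 Z=0
after  2: R0=0xf6 R1=0xd4 R2=0x4b R3=0x7f  N=0 Z=0
after  3: R0=0xca R1=0xd4 R2=0x4b R3=0x7f  N=1 Z=0
after  4: R0=0x4a R1=0xd4 R2=0x4b R3=0x7f  N=0 Z=0
after  5: R0=0x4a R1=0xd4 R2=0x4b R3=0x40  N=0 Z=0
after  6: R0=0xde R1=0xd4 R2=0x4b R3=0x40  N=1 Z=0
-- IRQ taken; context saved, return-PC = 7 --
mismatch: R2: reported 0x0b vs actual 0x4b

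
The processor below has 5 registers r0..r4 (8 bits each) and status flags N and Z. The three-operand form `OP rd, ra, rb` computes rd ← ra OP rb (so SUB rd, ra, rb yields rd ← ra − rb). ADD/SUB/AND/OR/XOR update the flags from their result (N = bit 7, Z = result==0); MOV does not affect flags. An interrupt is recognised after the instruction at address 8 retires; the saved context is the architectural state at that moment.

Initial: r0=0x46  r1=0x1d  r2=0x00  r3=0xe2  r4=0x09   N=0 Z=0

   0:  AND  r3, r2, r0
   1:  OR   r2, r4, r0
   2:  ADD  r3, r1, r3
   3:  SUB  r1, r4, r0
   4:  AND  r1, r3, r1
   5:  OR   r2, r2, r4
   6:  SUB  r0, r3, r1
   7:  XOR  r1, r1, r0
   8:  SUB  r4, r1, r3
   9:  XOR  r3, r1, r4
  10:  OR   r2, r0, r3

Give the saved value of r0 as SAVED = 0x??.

SAVED = 0x1c

after  0: r0=0x46 r1=0x1d r2=0x00 r3=0x00 r4=0x09  N=0 Z=1
after  1: r0=0x46 r1=0x1d r2=0x4f r3=0x00 r4=0x09  N=0 Z=0
after  2: r0=0x46 r1=0x1d r2=0x4f r3=0x1d r4=0x09  N=0 Z=0
after  3: r0=0x46 r1=0xc3 r2=0x4f r3=0x1d r4=0x09  N=1 Z=0
after  4: r0=0x46 r1=0x01 r2=0x4f r3=0x1d r4=0x09  N=0 Z=0
after  5: r0=0x46 r1=0x01 r2=0x4f r3=0x1d r4=0x09  N=0 Z=0
after  6: r0=0x1c r1=0x01 r2=0x4f r3=0x1d r4=0x09  N=0 Z=0
after  7: r0=0x1c r1=0x1d r2=0x4f r3=0x1d r4=0x09  N=0 Z=0
after  8: r0=0x1c r1=0x1d r2=0x4f r3=0x1d r4=0x00  N=0 Z=1
-- IRQ taken; context saved, return-PC = 9 --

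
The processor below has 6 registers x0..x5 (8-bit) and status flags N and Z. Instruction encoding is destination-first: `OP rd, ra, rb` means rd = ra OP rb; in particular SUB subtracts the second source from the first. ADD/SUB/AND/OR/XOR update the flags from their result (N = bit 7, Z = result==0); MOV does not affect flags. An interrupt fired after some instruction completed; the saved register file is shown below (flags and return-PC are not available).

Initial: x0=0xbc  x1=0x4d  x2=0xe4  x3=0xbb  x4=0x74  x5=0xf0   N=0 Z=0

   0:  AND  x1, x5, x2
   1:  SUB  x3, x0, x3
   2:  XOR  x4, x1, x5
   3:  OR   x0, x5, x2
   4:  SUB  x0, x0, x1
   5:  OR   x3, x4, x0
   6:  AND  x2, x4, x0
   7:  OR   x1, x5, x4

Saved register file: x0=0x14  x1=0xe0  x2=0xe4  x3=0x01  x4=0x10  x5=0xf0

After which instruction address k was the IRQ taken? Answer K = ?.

after  0: x0=0xbc x1=0xe0 x2=0xe4 x3=0xbb x4=0x74 x5=0xf0  N=1 Z=0
after  1: x0=0xbc x1=0xe0 x2=0xe4 x3=0x01 x4=0x74 x5=0xf0  N=0 Z=0
after  2: x0=0xbc x1=0xe0 x2=0xe4 x3=0x01 x4=0x10 x5=0xf0  N=0 Z=0
after  3: x0=0xf4 x1=0xe0 x2=0xe4 x3=0x01 x4=0x10 x5=0xf0  N=1 Z=0
after  4: x0=0x14 x1=0xe0 x2=0xe4 x3=0x01 x4=0x10 x5=0xf0  N=0 Z=0
-- IRQ taken; context saved, return-PC = 5 --

K = 4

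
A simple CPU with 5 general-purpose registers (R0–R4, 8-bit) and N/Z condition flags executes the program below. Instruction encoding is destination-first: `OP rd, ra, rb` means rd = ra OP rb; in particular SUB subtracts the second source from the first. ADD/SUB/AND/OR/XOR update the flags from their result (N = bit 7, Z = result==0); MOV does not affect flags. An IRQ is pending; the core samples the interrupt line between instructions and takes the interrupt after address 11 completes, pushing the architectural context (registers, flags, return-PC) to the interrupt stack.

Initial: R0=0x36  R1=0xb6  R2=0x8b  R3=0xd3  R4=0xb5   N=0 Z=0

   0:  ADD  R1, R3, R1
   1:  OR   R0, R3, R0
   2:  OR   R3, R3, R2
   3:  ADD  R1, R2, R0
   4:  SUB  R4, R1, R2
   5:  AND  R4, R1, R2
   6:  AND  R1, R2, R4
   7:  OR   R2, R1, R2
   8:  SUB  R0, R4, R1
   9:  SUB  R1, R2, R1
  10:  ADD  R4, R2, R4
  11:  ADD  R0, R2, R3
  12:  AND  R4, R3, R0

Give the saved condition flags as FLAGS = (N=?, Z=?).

FLAGS = (N=0, Z=0)

after  0: R0=0x36 R1=0x89 R2=0x8b R3=0xd3 R4=0xb5  N=1 Z=0
after  1: R0=0xf7 R1=0x89 R2=0x8b R3=0xd3 R4=0xb5  N=1 Z=0
after  2: R0=0xf7 R1=0x89 R2=0x8b R3=0xdb R4=0xb5  N=1 Z=0
after  3: R0=0xf7 R1=0x82 R2=0x8b R3=0xdb R4=0xb5  N=1 Z=0
after  4: R0=0xf7 R1=0x82 R2=0x8b R3=0xdb R4=0xf7  N=1 Z=0
after  5: R0=0xf7 R1=0x82 R2=0x8b R3=0xdb R4=0x82  N=1 Z=0
after  6: R0=0xf7 R1=0x82 R2=0x8b R3=0xdb R4=0x82  N=1 Z=0
after  7: R0=0xf7 R1=0x82 R2=0x8b R3=0xdb R4=0x82  N=1 Z=0
after  8: R0=0x00 R1=0x82 R2=0x8b R3=0xdb R4=0x82  N=0 Z=1
after  9: R0=0x00 R1=0x09 R2=0x8b R3=0xdb R4=0x82  N=0 Z=0
after 10: R0=0x00 R1=0x09 R2=0x8b R3=0xdb R4=0x0d  N=0 Z=0
after 11: R0=0x66 R1=0x09 R2=0x8b R3=0xdb R4=0x0d  N=0 Z=0
-- IRQ taken; context saved, return-PC = 12 --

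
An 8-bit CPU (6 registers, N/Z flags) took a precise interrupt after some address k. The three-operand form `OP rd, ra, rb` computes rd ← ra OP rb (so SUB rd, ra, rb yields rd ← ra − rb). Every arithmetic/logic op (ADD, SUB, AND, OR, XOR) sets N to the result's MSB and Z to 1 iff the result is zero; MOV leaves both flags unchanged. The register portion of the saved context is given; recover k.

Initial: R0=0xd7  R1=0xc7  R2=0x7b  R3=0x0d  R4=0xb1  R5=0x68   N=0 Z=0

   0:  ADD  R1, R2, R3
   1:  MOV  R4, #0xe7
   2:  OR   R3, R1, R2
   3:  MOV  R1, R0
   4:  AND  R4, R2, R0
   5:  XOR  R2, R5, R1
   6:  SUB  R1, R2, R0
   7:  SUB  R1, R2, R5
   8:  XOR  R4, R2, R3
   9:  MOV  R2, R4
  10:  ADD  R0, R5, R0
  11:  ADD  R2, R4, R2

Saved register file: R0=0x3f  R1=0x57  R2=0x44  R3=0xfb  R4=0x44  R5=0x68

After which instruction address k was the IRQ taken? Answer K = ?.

after  0: R0=0xd7 R1=0x88 R2=0x7b R3=0x0d R4=0xb1 R5=0x68  N=1 Z=0
after  1: R0=0xd7 R1=0x88 R2=0x7b R3=0x0d R4=0xe7 R5=0x68  N=1 Z=0
after  2: R0=0xd7 R1=0x88 R2=0x7b R3=0xfb R4=0xe7 R5=0x68  N=1 Z=0
after  3: R0=0xd7 R1=0xd7 R2=0x7b R3=0xfb R4=0xe7 R5=0x68  N=1 Z=0
after  4: R0=0xd7 R1=0xd7 R2=0x7b R3=0xfb R4=0x53 R5=0x68  N=0 Z=0
after  5: R0=0xd7 R1=0xd7 R2=0xbf R3=0xfb R4=0x53 R5=0x68  N=1 Z=0
after  6: R0=0xd7 R1=0xe8 R2=0xbf R3=0xfb R4=0x53 R5=0x68  N=1 Z=0
after  7: R0=0xd7 R1=0x57 R2=0xbf R3=0xfb R4=0x53 R5=0x68  N=0 Z=0
after  8: R0=0xd7 R1=0x57 R2=0xbf R3=0xfb R4=0x44 R5=0x68  N=0 Z=0
after  9: R0=0xd7 R1=0x57 R2=0x44 R3=0xfb R4=0x44 R5=0x68  N=0 Z=0
after 10: R0=0x3f R1=0x57 R2=0x44 R3=0xfb R4=0x44 R5=0x68  N=0 Z=0
-- IRQ taken; context saved, return-PC = 11 --

K = 10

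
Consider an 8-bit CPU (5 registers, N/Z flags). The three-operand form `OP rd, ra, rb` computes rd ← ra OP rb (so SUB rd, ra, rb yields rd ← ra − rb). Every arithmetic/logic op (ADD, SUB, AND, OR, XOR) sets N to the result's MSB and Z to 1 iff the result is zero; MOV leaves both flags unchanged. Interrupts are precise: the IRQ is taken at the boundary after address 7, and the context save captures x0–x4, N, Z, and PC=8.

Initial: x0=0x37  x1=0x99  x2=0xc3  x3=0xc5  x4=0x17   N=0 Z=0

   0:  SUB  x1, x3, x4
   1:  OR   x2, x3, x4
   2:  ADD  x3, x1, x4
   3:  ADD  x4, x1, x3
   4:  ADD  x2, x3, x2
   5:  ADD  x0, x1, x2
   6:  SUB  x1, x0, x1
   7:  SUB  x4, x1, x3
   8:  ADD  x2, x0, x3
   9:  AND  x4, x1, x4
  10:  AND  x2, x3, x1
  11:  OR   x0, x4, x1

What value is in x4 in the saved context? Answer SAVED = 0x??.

after  0: x0=0x37 x1=0xae x2=0xc3 x3=0xc5 x4=0x17  N=1 Z=0
after  1: x0=0x37 x1=0xae x2=0xd7 x3=0xc5 x4=0x17  N=1 Z=0
after  2: x0=0x37 x1=0xae x2=0xd7 x3=0xc5 x4=0x17  N=1 Z=0
after  3: x0=0x37 x1=0xae x2=0xd7 x3=0xc5 x4=0x73  N=0 Z=0
after  4: x0=0x37 x1=0xae x2=0x9c x3=0xc5 x4=0x73  N=1 Z=0
after  5: x0=0x4a x1=0xae x2=0x9c x3=0xc5 x4=0x73  N=0 Z=0
after  6: x0=0x4a x1=0x9c x2=0x9c x3=0xc5 x4=0x73  N=1 Z=0
after  7: x0=0x4a x1=0x9c x2=0x9c x3=0xc5 x4=0xd7  N=1 Z=0
-- IRQ taken; context saved, return-PC = 8 --

SAVED = 0xd7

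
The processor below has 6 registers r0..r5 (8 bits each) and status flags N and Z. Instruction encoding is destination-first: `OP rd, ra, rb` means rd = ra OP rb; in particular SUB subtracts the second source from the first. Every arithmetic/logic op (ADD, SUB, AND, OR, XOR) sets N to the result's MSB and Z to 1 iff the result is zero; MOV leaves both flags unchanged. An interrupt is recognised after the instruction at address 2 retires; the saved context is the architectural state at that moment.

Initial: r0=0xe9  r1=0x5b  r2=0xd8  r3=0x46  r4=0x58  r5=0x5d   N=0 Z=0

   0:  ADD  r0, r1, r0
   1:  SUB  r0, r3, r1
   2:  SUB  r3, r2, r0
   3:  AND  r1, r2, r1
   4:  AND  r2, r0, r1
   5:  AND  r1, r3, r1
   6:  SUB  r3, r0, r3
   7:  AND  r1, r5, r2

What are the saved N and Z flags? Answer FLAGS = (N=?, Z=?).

after  0: r0=0x44 r1=0x5b r2=0xd8 r3=0x46 r4=0x58 r5=0x5d  N=0 Z=0
after  1: r0=0xeb r1=0x5b r2=0xd8 r3=0x46 r4=0x58 r5=0x5d  N=1 Z=0
after  2: r0=0xeb r1=0x5b r2=0xd8 r3=0xed r4=0x58 r5=0x5d  N=1 Z=0
-- IRQ taken; context saved, return-PC = 3 --

FLAGS = (N=1, Z=0)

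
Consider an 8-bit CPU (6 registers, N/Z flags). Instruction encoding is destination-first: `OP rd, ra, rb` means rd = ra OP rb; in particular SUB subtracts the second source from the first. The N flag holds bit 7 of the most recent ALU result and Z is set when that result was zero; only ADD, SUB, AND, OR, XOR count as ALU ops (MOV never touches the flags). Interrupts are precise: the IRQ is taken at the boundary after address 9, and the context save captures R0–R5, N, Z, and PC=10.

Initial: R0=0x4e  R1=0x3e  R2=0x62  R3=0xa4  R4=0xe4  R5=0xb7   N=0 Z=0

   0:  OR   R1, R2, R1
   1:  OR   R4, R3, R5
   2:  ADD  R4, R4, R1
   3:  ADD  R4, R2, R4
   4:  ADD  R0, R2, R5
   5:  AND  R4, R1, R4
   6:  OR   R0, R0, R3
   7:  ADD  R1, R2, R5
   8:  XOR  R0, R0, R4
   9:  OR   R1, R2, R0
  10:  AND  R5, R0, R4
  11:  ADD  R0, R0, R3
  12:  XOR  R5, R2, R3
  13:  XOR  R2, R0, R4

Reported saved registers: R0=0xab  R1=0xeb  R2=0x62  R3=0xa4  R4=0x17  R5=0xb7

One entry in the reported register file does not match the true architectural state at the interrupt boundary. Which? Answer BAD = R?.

after  0: R0=0x4e R1=0x7e R2=0x62 R3=0xa4 R4=0xe4 R5=0xb7  N=0 Z=0
after  1: R0=0x4e R1=0x7e R2=0x62 R3=0xa4 R4=0xb7 R5=0xb7  N=1 Z=0
after  2: R0=0x4e R1=0x7e R2=0x62 R3=0xa4 R4=0x35 R5=0xb7  N=0 Z=0
after  3: R0=0x4e R1=0x7e R2=0x62 R3=0xa4 R4=0x97 R5=0xb7  N=1 Z=0
after  4: R0=0x19 R1=0x7e R2=0x62 R3=0xa4 R4=0x97 R5=0xb7  N=0 Z=0
after  5: R0=0x19 R1=0x7e R2=0x62 R3=0xa4 R4=0x16 R5=0xb7  N=0 Z=0
after  6: R0=0xbd R1=0x7e R2=0x62 R3=0xa4 R4=0x16 R5=0xb7  N=1 Z=0
after  7: R0=0xbd R1=0x19 R2=0x62 R3=0xa4 R4=0x16 R5=0xb7  N=0 Z=0
after  8: R0=0xab R1=0x19 R2=0x62 R3=0xa4 R4=0x16 R5=0xb7  N=1 Z=0
after  9: R0=0xab R1=0xeb R2=0x62 R3=0xa4 R4=0x16 R5=0xb7  N=1 Z=0
-- IRQ taken; context saved, return-PC = 10 --
mismatch: R4: reported 0x17 vs actual 0x16

BAD = R4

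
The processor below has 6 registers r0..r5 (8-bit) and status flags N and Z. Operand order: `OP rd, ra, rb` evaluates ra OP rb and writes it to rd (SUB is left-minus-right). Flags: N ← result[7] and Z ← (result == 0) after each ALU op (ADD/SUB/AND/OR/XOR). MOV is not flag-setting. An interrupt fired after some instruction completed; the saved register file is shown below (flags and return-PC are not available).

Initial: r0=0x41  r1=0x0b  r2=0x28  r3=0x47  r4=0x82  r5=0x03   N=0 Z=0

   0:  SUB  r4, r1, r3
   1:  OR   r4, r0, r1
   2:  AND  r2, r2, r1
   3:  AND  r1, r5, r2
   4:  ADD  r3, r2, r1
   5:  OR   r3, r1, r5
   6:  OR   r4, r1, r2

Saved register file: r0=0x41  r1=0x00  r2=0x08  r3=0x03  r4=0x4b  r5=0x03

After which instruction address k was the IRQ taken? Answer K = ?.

K = 5

after  0: r0=0x41 r1=0x0b r2=0x28 r3=0x47 r4=0xc4 r5=0x03  N=1 Z=0
after  1: r0=0x41 r1=0x0b r2=0x28 r3=0x47 r4=0x4b r5=0x03  N=0 Z=0
after  2: r0=0x41 r1=0x0b r2=0x08 r3=0x47 r4=0x4b r5=0x03  N=0 Z=0
after  3: r0=0x41 r1=0x00 r2=0x08 r3=0x47 r4=0x4b r5=0x03  N=0 Z=1
after  4: r0=0x41 r1=0x00 r2=0x08 r3=0x08 r4=0x4b r5=0x03  N=0 Z=0
after  5: r0=0x41 r1=0x00 r2=0x08 r3=0x03 r4=0x4b r5=0x03  N=0 Z=0
-- IRQ taken; context saved, return-PC = 6 --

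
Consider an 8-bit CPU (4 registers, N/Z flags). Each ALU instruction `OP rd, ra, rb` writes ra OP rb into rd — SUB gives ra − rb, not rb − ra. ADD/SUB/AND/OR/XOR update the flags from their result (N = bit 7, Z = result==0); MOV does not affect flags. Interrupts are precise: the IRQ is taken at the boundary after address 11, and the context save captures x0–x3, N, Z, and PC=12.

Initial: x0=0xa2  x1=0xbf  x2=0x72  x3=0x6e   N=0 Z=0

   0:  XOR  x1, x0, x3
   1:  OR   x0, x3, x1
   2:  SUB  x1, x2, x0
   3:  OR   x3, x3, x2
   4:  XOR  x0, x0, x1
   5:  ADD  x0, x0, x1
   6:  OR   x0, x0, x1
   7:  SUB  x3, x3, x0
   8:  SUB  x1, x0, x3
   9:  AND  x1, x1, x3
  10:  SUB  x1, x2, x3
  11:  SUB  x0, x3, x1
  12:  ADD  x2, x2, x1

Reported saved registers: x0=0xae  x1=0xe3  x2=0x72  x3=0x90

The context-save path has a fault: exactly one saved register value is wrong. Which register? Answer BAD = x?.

after  0: x0=0xa2 x1=0xcc x2=0x72 x3=0x6e  N=1 Z=0
after  1: x0=0xee x1=0xcc x2=0x72 x3=0x6e  N=1 Z=0
after  2: x0=0xee x1=0x84 x2=0x72 x3=0x6e  N=1 Z=0
after  3: x0=0xee x1=0x84 x2=0x72 x3=0x7e  N=0 Z=0
after  4: x0=0x6a x1=0x84 x2=0x72 x3=0x7e  N=0 Z=0
after  5: x0=0xee x1=0x84 x2=0x72 x3=0x7e  N=1 Z=0
after  6: x0=0xee x1=0x84 x2=0x72 x3=0x7e  N=1 Z=0
after  7: x0=0xee x1=0x84 x2=0x72 x3=0x90  N=1 Z=0
after  8: x0=0xee x1=0x5e x2=0x72 x3=0x90  N=0 Z=0
after  9: x0=0xee x1=0x10 x2=0x72 x3=0x90  N=0 Z=0
after 10: x0=0xee x1=0xe2 x2=0x72 x3=0x90  N=1 Z=0
after 11: x0=0xae x1=0xe2 x2=0x72 x3=0x90  N=1 Z=0
-- IRQ taken; context saved, return-PC = 12 --
mismatch: x1: reported 0xe3 vs actual 0xe2

BAD = x1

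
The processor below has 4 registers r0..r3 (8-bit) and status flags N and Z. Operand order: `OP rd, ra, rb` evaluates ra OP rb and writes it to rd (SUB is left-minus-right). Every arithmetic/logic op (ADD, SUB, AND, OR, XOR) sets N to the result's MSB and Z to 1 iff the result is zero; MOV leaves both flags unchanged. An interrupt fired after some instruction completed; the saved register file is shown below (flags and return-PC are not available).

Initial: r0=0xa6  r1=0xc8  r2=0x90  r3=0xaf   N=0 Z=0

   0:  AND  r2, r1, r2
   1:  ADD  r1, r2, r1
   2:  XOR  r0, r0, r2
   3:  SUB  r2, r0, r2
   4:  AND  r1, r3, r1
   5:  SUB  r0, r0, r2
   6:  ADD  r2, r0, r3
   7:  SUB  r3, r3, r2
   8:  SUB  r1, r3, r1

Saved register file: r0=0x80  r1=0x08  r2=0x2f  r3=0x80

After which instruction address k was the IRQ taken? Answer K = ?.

after  0: r0=0xa6 r1=0xc8 r2=0x80 r3=0xaf  N=1 Z=0
after  1: r0=0xa6 r1=0x48 r2=0x80 r3=0xaf  N=0 Z=0
after  2: r0=0x26 r1=0x48 r2=0x80 r3=0xaf  N=0 Z=0
after  3: r0=0x26 r1=0x48 r2=0xa6 r3=0xaf  N=1 Z=0
after  4: r0=0x26 r1=0x08 r2=0xa6 r3=0xaf  N=0 Z=0
after  5: r0=0x80 r1=0x08 r2=0xa6 r3=0xaf  N=1 Z=0
after  6: r0=0x80 r1=0x08 r2=0x2f r3=0xaf  N=0 Z=0
after  7: r0=0x80 r1=0x08 r2=0x2f r3=0x80  N=1 Z=0
-- IRQ taken; context saved, return-PC = 8 --

K = 7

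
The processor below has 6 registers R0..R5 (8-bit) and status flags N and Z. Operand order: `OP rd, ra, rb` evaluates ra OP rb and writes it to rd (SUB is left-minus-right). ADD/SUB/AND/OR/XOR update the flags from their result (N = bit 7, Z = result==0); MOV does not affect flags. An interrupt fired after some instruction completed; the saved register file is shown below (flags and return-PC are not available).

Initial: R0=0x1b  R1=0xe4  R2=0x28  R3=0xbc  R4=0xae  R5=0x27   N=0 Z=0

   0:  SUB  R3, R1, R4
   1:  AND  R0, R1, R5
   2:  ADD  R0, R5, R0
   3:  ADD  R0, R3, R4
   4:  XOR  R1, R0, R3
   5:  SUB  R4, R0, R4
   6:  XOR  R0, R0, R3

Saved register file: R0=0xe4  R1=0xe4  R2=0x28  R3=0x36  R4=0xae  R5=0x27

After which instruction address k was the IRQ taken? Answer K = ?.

after  0: R0=0x1b R1=0xe4 R2=0x28 R3=0x36 R4=0xae R5=0x27  N=0 Z=0
after  1: R0=0x24 R1=0xe4 R2=0x28 R3=0x36 R4=0xae R5=0x27  N=0 Z=0
after  2: R0=0x4b R1=0xe4 R2=0x28 R3=0x36 R4=0xae R5=0x27  N=0 Z=0
after  3: R0=0xe4 R1=0xe4 R2=0x28 R3=0x36 R4=0xae R5=0x27  N=1 Z=0
-- IRQ taken; context saved, return-PC = 4 --

K = 3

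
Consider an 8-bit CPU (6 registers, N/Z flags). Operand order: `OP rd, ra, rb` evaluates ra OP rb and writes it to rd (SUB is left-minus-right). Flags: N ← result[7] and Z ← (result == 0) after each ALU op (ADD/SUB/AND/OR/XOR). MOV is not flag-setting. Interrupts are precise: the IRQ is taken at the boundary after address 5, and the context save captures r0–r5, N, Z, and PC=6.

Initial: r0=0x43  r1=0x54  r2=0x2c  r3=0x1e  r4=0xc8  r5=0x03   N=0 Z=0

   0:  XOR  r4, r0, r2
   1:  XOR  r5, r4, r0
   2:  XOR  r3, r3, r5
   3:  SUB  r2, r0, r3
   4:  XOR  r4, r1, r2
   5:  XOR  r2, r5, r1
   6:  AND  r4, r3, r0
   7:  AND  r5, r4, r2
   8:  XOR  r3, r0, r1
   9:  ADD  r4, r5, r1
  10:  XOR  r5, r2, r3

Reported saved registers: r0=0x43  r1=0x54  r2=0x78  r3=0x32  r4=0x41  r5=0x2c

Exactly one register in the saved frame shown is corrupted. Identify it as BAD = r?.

BAD = r4

after  0: r0=0x43 r1=0x54 r2=0x2c r3=0x1e r4=0x6f r5=0x03  N=0 Z=0
after  1: r0=0x43 r1=0x54 r2=0x2c r3=0x1e r4=0x6f r5=0x2c  N=0 Z=0
after  2: r0=0x43 r1=0x54 r2=0x2c r3=0x32 r4=0x6f r5=0x2c  N=0 Z=0
after  3: r0=0x43 r1=0x54 r2=0x11 r3=0x32 r4=0x6f r5=0x2c  N=0 Z=0
after  4: r0=0x43 r1=0x54 r2=0x11 r3=0x32 r4=0x45 r5=0x2c  N=0 Z=0
after  5: r0=0x43 r1=0x54 r2=0x78 r3=0x32 r4=0x45 r5=0x2c  N=0 Z=0
-- IRQ taken; context saved, return-PC = 6 --
mismatch: r4: reported 0x41 vs actual 0x45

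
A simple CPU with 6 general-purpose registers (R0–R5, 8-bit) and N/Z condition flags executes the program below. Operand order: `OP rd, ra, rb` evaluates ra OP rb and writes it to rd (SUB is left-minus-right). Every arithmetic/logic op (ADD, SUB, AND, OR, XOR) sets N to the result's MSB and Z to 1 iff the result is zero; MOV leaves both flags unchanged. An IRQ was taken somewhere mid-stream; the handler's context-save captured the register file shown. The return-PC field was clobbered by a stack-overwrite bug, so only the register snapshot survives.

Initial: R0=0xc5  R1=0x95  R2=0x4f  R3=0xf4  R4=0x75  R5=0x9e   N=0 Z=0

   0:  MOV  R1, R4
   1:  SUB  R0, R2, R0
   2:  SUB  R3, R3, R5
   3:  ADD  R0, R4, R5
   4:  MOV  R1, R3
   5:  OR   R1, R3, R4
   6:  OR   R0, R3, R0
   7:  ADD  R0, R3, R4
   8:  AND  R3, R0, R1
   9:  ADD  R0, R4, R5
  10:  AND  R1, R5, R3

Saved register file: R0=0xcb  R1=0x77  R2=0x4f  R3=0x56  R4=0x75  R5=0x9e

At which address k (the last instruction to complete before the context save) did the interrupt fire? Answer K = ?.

after  0: R0=0xc5 R1=0x75 R2=0x4f R3=0xf4 R4=0x75 R5=0x9e  N=0 Z=0
after  1: R0=0x8a R1=0x75 R2=0x4f R3=0xf4 R4=0x75 R5=0x9e  N=1 Z=0
after  2: R0=0x8a R1=0x75 R2=0x4f R3=0x56 R4=0x75 R5=0x9e  N=0 Z=0
after  3: R0=0x13 R1=0x75 R2=0x4f R3=0x56 R4=0x75 R5=0x9e  N=0 Z=0
after  4: R0=0x13 R1=0x56 R2=0x4f R3=0x56 R4=0x75 R5=0x9e  N=0 Z=0
after  5: R0=0x13 R1=0x77 R2=0x4f R3=0x56 R4=0x75 R5=0x9e  N=0 Z=0
after  6: R0=0x57 R1=0x77 R2=0x4f R3=0x56 R4=0x75 R5=0x9e  N=0 Z=0
after  7: R0=0xcb R1=0x77 R2=0x4f R3=0x56 R4=0x75 R5=0x9e  N=1 Z=0
-- IRQ taken; context saved, return-PC = 8 --

K = 7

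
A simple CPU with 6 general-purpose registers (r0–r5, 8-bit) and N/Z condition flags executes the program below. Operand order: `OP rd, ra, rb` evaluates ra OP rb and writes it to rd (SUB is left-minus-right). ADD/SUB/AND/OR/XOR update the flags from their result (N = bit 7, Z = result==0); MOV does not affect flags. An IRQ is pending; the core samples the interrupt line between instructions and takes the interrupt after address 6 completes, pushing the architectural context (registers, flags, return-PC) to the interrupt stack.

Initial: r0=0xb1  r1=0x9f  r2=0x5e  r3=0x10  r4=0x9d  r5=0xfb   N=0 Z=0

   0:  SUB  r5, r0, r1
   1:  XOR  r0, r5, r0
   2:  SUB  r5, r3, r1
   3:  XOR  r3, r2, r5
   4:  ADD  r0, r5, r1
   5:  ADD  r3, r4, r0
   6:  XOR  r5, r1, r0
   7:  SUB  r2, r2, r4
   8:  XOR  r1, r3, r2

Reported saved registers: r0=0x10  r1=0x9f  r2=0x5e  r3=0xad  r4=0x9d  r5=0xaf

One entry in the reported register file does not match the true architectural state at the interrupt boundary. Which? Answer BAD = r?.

BAD = r5

after  0: r0=0xb1 r1=0x9f r2=0x5e r3=0x10 r4=0x9d r5=0x12  N=0 Z=0
after  1: r0=0xa3 r1=0x9f r2=0x5e r3=0x10 r4=0x9d r5=0x12  N=1 Z=0
after  2: r0=0xa3 r1=0x9f r2=0x5e r3=0x10 r4=0x9d r5=0x71  N=0 Z=0
after  3: r0=0xa3 r1=0x9f r2=0x5e r3=0x2f r4=0x9d r5=0x71  N=0 Z=0
after  4: r0=0x10 r1=0x9f r2=0x5e r3=0x2f r4=0x9d r5=0x71  N=0 Z=0
after  5: r0=0x10 r1=0x9f r2=0x5e r3=0xad r4=0x9d r5=0x71  N=1 Z=0
after  6: r0=0x10 r1=0x9f r2=0x5e r3=0xad r4=0x9d r5=0x8f  N=1 Z=0
-- IRQ taken; context saved, return-PC = 7 --
mismatch: r5: reported 0xaf vs actual 0x8f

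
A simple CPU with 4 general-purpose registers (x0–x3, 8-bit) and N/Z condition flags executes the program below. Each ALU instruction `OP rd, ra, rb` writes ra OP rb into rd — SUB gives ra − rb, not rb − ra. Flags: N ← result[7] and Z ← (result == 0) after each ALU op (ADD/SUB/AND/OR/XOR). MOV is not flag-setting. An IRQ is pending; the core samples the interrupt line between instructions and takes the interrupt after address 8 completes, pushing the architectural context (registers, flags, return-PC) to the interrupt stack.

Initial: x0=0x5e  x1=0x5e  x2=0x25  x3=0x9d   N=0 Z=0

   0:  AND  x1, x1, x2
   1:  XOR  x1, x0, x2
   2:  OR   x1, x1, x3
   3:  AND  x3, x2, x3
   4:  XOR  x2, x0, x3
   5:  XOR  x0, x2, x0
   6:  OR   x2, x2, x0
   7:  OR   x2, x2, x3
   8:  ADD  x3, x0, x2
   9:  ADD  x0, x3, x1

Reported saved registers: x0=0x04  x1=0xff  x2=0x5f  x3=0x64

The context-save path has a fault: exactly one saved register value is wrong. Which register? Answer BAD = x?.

BAD = x0

after  0: x0=0x5e x1=0x04 x2=0x25 x3=0x9d  N=0 Z=0
after  1: x0=0x5e x1=0x7b x2=0x25 x3=0x9d  N=0 Z=0
after  2: x0=0x5e x1=0xff x2=0x25 x3=0x9d  N=1 Z=0
after  3: x0=0x5e x1=0xff x2=0x25 x3=0x05  N=0 Z=0
after  4: x0=0x5e x1=0xff x2=0x5b x3=0x05  N=0 Z=0
after  5: x0=0x05 x1=0xff x2=0x5b x3=0x05  N=0 Z=0
after  6: x0=0x05 x1=0xff x2=0x5f x3=0x05  N=0 Z=0
after  7: x0=0x05 x1=0xff x2=0x5f x3=0x05  N=0 Z=0
after  8: x0=0x05 x1=0xff x2=0x5f x3=0x64  N=0 Z=0
-- IRQ taken; context saved, return-PC = 9 --
mismatch: x0: reported 0x04 vs actual 0x05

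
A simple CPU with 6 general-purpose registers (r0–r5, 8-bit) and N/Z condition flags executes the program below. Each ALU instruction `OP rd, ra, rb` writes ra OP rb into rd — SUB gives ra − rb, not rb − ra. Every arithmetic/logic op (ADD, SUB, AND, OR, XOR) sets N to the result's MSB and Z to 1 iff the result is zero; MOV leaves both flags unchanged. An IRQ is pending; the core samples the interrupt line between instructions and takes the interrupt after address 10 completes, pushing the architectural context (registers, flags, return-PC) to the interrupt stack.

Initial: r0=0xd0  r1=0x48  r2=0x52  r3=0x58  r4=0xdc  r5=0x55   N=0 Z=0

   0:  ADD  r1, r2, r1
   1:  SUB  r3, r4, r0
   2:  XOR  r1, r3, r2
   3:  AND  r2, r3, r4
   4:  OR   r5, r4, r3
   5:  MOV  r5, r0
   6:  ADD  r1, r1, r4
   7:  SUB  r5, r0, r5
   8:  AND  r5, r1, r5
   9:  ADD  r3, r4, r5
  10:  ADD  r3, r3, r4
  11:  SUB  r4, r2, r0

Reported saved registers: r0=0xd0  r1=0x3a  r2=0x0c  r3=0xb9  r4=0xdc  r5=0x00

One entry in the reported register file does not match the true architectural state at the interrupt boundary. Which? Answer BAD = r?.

BAD = r3

after  0: r0=0xd0 r1=0x9a r2=0x52 r3=0x58 r4=0xdc r5=0x55  N=1 Z=0
after  1: r0=0xd0 r1=0x9a r2=0x52 r3=0x0c r4=0xdc r5=0x55  N=0 Z=0
after  2: r0=0xd0 r1=0x5e r2=0x52 r3=0x0c r4=0xdc r5=0x55  N=0 Z=0
after  3: r0=0xd0 r1=0x5e r2=0x0c r3=0x0c r4=0xdc r5=0x55  N=0 Z=0
after  4: r0=0xd0 r1=0x5e r2=0x0c r3=0x0c r4=0xdc r5=0xdc  N=1 Z=0
after  5: r0=0xd0 r1=0x5e r2=0x0c r3=0x0c r4=0xdc r5=0xd0  N=1 Z=0
after  6: r0=0xd0 r1=0x3a r2=0x0c r3=0x0c r4=0xdc r5=0xd0  N=0 Z=0
after  7: r0=0xd0 r1=0x3a r2=0x0c r3=0x0c r4=0xdc r5=0x00  N=0 Z=1
after  8: r0=0xd0 r1=0x3a r2=0x0c r3=0x0c r4=0xdc r5=0x00  N=0 Z=1
after  9: r0=0xd0 r1=0x3a r2=0x0c r3=0xdc r4=0xdc r5=0x00  N=1 Z=0
after 10: r0=0xd0 r1=0x3a r2=0x0c r3=0xb8 r4=0xdc r5=0x00  N=1 Z=0
-- IRQ taken; context saved, return-PC = 11 --
mismatch: r3: reported 0xb9 vs actual 0xb8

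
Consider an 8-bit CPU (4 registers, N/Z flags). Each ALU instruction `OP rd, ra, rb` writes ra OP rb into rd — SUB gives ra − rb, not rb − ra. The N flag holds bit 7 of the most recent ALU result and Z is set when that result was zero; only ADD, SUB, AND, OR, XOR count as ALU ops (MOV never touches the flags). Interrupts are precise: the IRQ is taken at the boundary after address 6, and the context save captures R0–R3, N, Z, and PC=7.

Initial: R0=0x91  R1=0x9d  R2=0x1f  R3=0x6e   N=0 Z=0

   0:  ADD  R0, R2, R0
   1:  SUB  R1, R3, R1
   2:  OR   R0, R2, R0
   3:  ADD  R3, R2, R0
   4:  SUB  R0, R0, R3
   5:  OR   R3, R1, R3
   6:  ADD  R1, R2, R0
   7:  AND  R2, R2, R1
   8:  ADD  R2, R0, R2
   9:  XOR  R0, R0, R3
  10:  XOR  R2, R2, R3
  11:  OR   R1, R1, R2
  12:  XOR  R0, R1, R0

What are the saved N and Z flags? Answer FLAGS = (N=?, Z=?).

after  0: R0=0xb0 R1=0x9d R2=0x1f R3=0x6e  N=1 Z=0
after  1: R0=0xb0 R1=0xd1 R2=0x1f R3=0x6e  N=1 Z=0
after  2: R0=0xbf R1=0xd1 R2=0x1f R3=0x6e  N=1 Z=0
after  3: R0=0xbf R1=0xd1 R2=0x1f R3=0xde  N=1 Z=0
after  4: R0=0xe1 R1=0xd1 R2=0x1f R3=0xde  N=1 Z=0
after  5: R0=0xe1 R1=0xd1 R2=0x1f R3=0xdf  N=1 Z=0
after  6: R0=0xe1 R1=0x00 R2=0x1f R3=0xdf  N=0 Z=1
-- IRQ taken; context saved, return-PC = 7 --

FLAGS = (N=0, Z=1)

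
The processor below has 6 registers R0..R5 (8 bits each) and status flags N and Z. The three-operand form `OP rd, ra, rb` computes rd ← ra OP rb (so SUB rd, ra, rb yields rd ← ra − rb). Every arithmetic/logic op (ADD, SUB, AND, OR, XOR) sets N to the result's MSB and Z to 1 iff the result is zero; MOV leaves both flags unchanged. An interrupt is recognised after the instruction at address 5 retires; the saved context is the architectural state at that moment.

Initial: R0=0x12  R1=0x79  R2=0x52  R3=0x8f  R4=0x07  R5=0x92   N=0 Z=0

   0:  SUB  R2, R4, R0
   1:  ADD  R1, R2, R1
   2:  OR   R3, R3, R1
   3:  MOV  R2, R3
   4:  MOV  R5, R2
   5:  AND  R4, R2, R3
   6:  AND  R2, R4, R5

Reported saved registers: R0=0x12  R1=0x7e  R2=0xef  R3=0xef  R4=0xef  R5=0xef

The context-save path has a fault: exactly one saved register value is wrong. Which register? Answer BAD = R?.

BAD = R1

after  0: R0=0x12 R1=0x79 R2=0xf5 R3=0x8f R4=0x07 R5=0x92  N=1 Z=0
after  1: R0=0x12 R1=0x6e R2=0xf5 R3=0x8f R4=0x07 R5=0x92  N=0 Z=0
after  2: R0=0x12 R1=0x6e R2=0xf5 R3=0xef R4=0x07 R5=0x92  N=1 Z=0
after  3: R0=0x12 R1=0x6e R2=0xef R3=0xef R4=0x07 R5=0x92  N=1 Z=0
after  4: R0=0x12 R1=0x6e R2=0xef R3=0xef R4=0x07 R5=0xef  N=1 Z=0
after  5: R0=0x12 R1=0x6e R2=0xef R3=0xef R4=0xef R5=0xef  N=1 Z=0
-- IRQ taken; context saved, return-PC = 6 --
mismatch: R1: reported 0x7e vs actual 0x6e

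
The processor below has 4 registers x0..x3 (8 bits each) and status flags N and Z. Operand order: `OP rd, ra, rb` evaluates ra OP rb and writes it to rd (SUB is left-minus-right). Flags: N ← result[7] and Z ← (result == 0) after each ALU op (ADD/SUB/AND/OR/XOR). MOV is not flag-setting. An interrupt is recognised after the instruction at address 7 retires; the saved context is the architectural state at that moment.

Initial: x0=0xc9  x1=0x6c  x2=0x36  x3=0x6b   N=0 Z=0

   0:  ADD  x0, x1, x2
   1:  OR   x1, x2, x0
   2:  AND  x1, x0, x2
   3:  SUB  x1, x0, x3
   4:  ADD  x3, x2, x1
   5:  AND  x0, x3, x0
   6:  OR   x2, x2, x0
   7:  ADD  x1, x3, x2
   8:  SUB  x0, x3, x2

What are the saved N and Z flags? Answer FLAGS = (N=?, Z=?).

after  0: x0=0xa2 x1=0x6c x2=0x36 x3=0x6b  N=1 Z=0
after  1: x0=0xa2 x1=0xb6 x2=0x36 x3=0x6b  N=1 Z=0
after  2: x0=0xa2 x1=0x22 x2=0x36 x3=0x6b  N=0 Z=0
after  3: x0=0xa2 x1=0x37 x2=0x36 x3=0x6b  N=0 Z=0
after  4: x0=0xa2 x1=0x37 x2=0x36 x3=0x6d  N=0 Z=0
after  5: x0=0x20 x1=0x37 x2=0x36 x3=0x6d  N=0 Z=0
after  6: x0=0x20 x1=0x37 x2=0x36 x3=0x6d  N=0 Z=0
after  7: x0=0x20 x1=0xa3 x2=0x36 x3=0x6d  N=1 Z=0
-- IRQ taken; context saved, return-PC = 8 --

FLAGS = (N=1, Z=0)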